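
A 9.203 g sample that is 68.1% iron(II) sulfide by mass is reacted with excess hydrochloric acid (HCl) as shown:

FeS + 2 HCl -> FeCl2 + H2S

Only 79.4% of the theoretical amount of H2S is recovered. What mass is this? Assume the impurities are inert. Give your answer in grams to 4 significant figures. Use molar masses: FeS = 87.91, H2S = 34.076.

1.929 g

Pure FeS available = 9.203 g × 0.681 = 6.2672 g.
n(FeS) = 6.2672 g / 87.91 g/mol = 0.071292 mol.
From the equation the FeS:H2S mole ratio is 1:1, so n(H2S) = 0.071292 × 1/1 = 0.071292 mol.
Mass of H2S = 0.071292 mol × 34.076 g/mol = 2.4293 g.
Actual mass collected = 2.4293 g × 0.794 = 1.9289 g.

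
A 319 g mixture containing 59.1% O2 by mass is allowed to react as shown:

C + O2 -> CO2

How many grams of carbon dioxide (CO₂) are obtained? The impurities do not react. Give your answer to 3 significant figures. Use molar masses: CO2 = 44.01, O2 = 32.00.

259 g

Mass of pure O2 = 319 g × 0.591 = 188.5 g.
n(O2) = 188.5 g / 32.00 g/mol = 5.892 mol.
From the equation the O2:CO2 mole ratio is 1:1, so n(CO2) = 5.892 × 1/1 = 5.892 mol.
Mass of CO2 = 5.892 mol × 44.01 g/mol = 259.3 g.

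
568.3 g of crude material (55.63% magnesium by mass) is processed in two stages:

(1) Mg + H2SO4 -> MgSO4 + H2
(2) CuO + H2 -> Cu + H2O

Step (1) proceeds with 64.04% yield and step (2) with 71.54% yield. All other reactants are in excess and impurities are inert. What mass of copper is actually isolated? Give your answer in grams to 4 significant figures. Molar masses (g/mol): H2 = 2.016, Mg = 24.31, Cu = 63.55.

378.6 g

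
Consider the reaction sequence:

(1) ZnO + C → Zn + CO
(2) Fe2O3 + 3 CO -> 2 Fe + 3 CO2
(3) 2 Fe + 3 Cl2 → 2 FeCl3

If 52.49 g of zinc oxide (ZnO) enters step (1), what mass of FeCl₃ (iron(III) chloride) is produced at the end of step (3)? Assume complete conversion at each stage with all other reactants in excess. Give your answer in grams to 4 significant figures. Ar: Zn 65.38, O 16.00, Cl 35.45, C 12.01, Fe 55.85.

69.75 g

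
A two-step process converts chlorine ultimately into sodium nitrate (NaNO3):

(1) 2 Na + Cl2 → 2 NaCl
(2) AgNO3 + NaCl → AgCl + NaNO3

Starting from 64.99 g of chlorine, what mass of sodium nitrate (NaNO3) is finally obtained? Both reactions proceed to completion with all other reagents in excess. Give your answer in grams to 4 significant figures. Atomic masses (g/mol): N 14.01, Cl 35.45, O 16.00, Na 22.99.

155.8 g

M(Cl2) = 2(35.45) = 70.90 g/mol.
M(NaNO3) = 22.99 + 14.01 + 3(16.00) = 85.00 g/mol.
n(Cl2) = 64.990 / 70.90 = 0.91664 mol.
Step 1 gives a 1:2 ratio of Cl2 to NaCl, so n(NaCl) = 1.8333 mol.
In step 2 the NaCl:NaNO3 ratio is 1:1, so n(NaNO3) = 1.8333 mol.
Mass of NaNO3 = 1.8333 × 85.00 = 155.83 g.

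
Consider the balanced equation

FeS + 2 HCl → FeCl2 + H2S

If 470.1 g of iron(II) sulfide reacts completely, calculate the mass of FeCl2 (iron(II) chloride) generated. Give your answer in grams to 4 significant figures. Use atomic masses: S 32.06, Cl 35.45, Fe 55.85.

677.8 g

M(FeS) = 55.85 + 32.06 = 87.91 g/mol.
M(FeCl2) = 55.85 + 2(35.45) = 126.75 g/mol.
n(FeS) = 470.10 g / 87.91 g/mol = 5.3475 mol.
From the equation the FeS:FeCl2 mole ratio is 1:1, so n(FeCl2) = 5.3475 × 1/1 = 5.3475 mol.
Mass of FeCl2 = 5.3475 mol × 126.75 g/mol = 677.80 g.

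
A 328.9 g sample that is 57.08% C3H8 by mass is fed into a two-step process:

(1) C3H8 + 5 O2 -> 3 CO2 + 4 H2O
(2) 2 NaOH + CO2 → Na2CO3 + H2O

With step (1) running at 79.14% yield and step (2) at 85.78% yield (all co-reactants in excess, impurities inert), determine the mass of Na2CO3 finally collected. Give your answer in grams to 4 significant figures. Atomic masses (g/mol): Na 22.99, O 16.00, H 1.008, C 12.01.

919.0 g

Pure C3H8 = 328.9 × 0.5708 = 187.74 g.
M(C3H8) = 3(12.01) + 8(1.008) = 44.094 g/mol.
M(Na2CO3) = 2(22.99) + 12.01 + 3(16.00) = 105.99 g/mol.
n(C3H8) = 187.74 / 44.094 = 4.2576 mol.
Step 1 (C3H8:CO2 = 1:3): theoretical n(CO2) = 12.773 mol; at 79.14% yield, n(CO2) = 10.108 mol.
Step 2 (CO2:Na2CO3 = 1:1): theoretical n(Na2CO3) = 10.108 mol, so theoretical mass = 10.108 × 105.99 = 1071.4 g.
At 85.78% yield, actual mass of Na2CO3 = 1071.4 × 0.8578 = 919.04 g.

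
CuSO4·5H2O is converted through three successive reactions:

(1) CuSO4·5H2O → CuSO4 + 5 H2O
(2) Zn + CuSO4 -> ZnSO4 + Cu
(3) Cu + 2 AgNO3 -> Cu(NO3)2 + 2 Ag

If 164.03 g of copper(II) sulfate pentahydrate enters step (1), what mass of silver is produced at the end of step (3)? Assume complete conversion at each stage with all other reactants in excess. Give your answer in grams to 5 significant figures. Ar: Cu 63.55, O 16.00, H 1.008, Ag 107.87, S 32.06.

141.73 g

M(CuSO4·5H2O) = 63.55 + 32.06 + 9(16.00) + 10(1.008) = 249.69 g/mol.
M(Ag) = 107.87 g/mol.
n(CuSO4·5H2O) = 164.03 / 249.69 = 0.656935 mol.
Reaction (1): CuSO4·5H2O→CuSO4 ratio 1:1 ⇒ n(CuSO4) = 0.656935 mol.
Reaction (2): CuSO4→Cu ratio 1:1 ⇒ n(Cu) = 0.656935 mol.
Reaction (3): Cu→Ag ratio 1:2 ⇒ n(Ag) = 1.31387 mol.
Mass of Ag = 1.31387 × 107.87 = 141.727 g.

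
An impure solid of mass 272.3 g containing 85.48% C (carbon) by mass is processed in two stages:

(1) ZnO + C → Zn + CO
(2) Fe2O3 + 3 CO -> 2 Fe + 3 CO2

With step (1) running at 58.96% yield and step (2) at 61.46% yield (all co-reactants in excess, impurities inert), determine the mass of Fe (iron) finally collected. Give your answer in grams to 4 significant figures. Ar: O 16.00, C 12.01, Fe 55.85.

261.5 g

Pure C = 272.3 × 0.8548 = 232.76 g.
M(C) = 12.01 g/mol.
M(Fe) = 55.85 g/mol.
n(C) = 232.76 / 12.01 = 19.381 mol.
Step 1 (C:CO = 1:1): theoretical n(CO) = 19.381 mol; at 58.96% yield, n(CO) = 11.427 mol.
Step 2 (CO:Fe = 3:2): theoretical n(Fe) = 7.6179 mol, so theoretical mass = 7.6179 × 55.85 = 425.46 g.
At 61.46% yield, actual mass of Fe = 425.46 × 0.6146 = 261.49 g.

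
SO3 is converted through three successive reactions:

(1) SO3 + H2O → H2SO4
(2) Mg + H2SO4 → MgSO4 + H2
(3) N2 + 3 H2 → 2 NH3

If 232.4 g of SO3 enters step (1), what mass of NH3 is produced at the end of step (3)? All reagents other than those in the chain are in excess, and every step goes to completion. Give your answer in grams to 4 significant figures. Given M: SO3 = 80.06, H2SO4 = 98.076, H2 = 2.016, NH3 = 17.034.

n(SO3) = 232.4 / 80.06 = 2.9028 mol.
Reaction (1): SO3→H2SO4 ratio 1:1 ⇒ n(H2SO4) = 2.9028 mol.
Reaction (2): H2SO4→H2 ratio 1:1 ⇒ n(H2) = 2.9028 mol.
Reaction (3): H2→NH3 ratio 3:2 ⇒ n(NH3) = 1.9352 mol.
Mass of NH3 = 1.9352 × 17.034 = 32.964 g.

32.96 g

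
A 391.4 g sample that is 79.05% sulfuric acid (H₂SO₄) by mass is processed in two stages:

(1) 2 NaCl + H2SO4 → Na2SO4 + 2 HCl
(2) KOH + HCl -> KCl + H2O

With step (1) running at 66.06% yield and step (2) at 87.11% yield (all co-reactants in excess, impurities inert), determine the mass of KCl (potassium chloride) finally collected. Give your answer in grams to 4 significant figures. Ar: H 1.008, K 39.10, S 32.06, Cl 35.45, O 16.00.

270.7 g

Pure H2SO4 = 391.4 × 0.7905 = 309.40 g.
M(H2SO4) = 2(1.008) + 32.06 + 4(16.00) = 98.076 g/mol.
M(KCl) = 39.10 + 35.45 = 74.55 g/mol.
n(H2SO4) = 309.40 / 98.076 = 3.1547 mol.
Step 1 (H2SO4:HCl = 1:2): theoretical n(HCl) = 6.3094 mol; at 66.06% yield, n(HCl) = 4.1680 mol.
Step 2 (HCl:KCl = 1:1): theoretical n(KCl) = 4.1680 mol, so theoretical mass = 4.1680 × 74.55 = 310.72 g.
At 87.11% yield, actual mass of KCl = 310.72 × 0.8711 = 270.67 g.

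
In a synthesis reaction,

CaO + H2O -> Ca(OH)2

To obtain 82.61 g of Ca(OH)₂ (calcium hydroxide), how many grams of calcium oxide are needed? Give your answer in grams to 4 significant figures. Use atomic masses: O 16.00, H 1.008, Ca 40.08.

62.52 g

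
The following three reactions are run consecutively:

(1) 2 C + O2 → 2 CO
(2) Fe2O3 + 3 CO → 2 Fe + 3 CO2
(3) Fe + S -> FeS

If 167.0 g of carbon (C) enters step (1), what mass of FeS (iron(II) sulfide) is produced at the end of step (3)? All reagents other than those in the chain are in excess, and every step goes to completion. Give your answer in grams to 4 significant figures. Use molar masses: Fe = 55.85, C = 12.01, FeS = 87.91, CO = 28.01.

814.9 g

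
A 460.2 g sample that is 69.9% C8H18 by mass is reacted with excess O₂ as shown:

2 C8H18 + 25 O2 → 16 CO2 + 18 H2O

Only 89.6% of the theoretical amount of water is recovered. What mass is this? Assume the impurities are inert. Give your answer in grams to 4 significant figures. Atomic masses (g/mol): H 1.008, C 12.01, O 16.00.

409.1 g

Pure C8H18 available = 460.2 g × 0.699 = 321.68 g.
M(C8H18) = 8(12.01) + 18(1.008) = 114.224 g/mol.
M(H2O) = 2(1.008) + 16.00 = 18.016 g/mol.
n(C8H18) = 321.68 g / 114.224 g/mol = 2.8162 mol.
From the equation the C8H18:H2O mole ratio is 2:18, so n(H2O) = 2.8162 × 18/2 = 25.346 mol.
Mass of H2O = 25.346 mol × 18.016 g/mol = 456.63 g.
Actual mass collected = 456.63 g × 0.896 = 409.14 g.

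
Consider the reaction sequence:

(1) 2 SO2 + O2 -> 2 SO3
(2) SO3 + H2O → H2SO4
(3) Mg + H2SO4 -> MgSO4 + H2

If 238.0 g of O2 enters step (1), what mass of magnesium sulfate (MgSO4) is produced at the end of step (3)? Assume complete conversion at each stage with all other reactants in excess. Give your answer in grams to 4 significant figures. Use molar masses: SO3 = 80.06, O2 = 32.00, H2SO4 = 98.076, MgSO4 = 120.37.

n(O2) = 238.0 / 32.00 = 7.4375 mol.
Reaction (1): O2→SO3 ratio 1:2 ⇒ n(SO3) = 14.875 mol.
Reaction (2): SO3→H2SO4 ratio 1:1 ⇒ n(H2SO4) = 14.875 mol.
Reaction (3): H2SO4→MgSO4 ratio 1:1 ⇒ n(MgSO4) = 14.875 mol.
Mass of MgSO4 = 14.875 × 120.37 = 1790.5 g.

1791 g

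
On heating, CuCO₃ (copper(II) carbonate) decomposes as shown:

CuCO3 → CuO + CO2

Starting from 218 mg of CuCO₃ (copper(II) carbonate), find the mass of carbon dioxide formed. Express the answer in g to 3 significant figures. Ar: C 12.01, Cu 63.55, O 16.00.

0.0776 g

M(CuCO3) = 63.55 + 12.01 + 3(16.00) = 123.56 g/mol.
M(CO2) = 12.01 + 2(16.00) = 44.01 g/mol.
Convert: 218 mg = 0.2180 g.
n(CuCO3) = 0.2180 g / 123.56 g/mol = 0.001764 mol.
From the equation the CuCO3:CO2 mole ratio is 1:1, so n(CO2) = 0.001764 × 1/1 = 0.001764 mol.
Mass of CO2 = 0.001764 mol × 44.01 g/mol = 0.07765 g.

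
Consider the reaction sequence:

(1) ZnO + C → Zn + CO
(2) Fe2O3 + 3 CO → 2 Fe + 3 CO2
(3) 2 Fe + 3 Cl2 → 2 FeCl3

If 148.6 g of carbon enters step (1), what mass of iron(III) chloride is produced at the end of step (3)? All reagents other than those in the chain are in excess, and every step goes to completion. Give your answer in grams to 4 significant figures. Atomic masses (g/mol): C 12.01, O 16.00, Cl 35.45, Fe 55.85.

1338 g

M(C) = 12.01 g/mol.
M(FeCl3) = 55.85 + 3(35.45) = 162.20 g/mol.
n(C) = 148.6 / 12.01 = 12.373 mol.
Reaction (1): C→CO ratio 1:1 ⇒ n(CO) = 12.373 mol.
Reaction (2): CO→Fe ratio 3:2 ⇒ n(Fe) = 8.2487 mol.
Reaction (3): Fe→FeCl3 ratio 2:2 ⇒ n(FeCl3) = 8.2487 mol.
Mass of FeCl3 = 8.2487 × 162.20 = 1337.9 g.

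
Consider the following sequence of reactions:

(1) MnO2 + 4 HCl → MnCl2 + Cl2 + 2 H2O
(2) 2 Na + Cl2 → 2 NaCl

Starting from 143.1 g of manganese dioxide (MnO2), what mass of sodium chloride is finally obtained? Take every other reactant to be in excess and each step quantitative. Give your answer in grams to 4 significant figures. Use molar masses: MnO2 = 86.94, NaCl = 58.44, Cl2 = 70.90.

n(MnO2) = 143.10 / 86.94 = 1.6460 mol.
Step 1 gives a 1:1 ratio of MnO2 to Cl2, so n(Cl2) = 1.6460 mol.
In step 2 the Cl2:NaCl ratio is 1:2, so n(NaCl) = 3.2919 mol.
Mass of NaCl = 3.2919 × 58.44 = 192.38 g.

192.4 g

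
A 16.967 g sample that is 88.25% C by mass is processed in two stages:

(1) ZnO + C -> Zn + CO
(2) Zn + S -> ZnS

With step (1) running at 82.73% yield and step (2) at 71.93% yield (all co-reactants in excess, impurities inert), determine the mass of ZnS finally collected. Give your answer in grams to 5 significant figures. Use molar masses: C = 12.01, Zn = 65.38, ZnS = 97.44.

72.291 g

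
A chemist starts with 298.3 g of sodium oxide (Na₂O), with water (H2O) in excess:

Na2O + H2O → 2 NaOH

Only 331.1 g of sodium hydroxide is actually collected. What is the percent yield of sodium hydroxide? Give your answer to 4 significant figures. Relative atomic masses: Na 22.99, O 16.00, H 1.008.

86.00 %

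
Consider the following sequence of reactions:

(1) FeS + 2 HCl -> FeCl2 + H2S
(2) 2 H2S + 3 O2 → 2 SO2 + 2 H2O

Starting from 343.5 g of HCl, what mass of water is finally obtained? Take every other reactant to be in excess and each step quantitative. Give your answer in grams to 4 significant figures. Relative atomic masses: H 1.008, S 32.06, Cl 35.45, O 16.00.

84.87 g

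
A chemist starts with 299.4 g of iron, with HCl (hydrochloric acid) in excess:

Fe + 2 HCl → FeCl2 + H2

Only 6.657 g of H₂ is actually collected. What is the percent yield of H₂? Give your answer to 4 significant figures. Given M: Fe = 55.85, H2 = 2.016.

n(Fe) = 299.40 g / 55.85 g/mol = 5.3608 mol.
From the equation the Fe:H2 mole ratio is 1:1, so n(H2) = 5.3608 × 1/1 = 5.3608 mol.
Mass of H2 = 5.3608 mol × 2.016 g/mol = 10.807 g.
This is the theoretical yield. Percent yield = 6.657 g / 10.807 g × 100% = 61.597%.

61.60 %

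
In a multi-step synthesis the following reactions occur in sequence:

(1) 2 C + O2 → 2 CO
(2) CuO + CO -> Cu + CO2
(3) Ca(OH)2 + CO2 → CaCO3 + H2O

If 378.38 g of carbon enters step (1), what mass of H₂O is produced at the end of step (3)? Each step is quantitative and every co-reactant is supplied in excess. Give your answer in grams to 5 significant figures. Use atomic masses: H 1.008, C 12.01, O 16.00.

M(C) = 12.01 g/mol.
M(H2O) = 2(1.008) + 16.00 = 18.016 g/mol.
n(C) = 378.38 / 12.01 = 31.5054 mol.
Reaction (1): C→CO ratio 2:2 ⇒ n(CO) = 31.5054 mol.
Reaction (2): CO→CO2 ratio 1:1 ⇒ n(CO2) = 31.5054 mol.
Reaction (3): CO2→H2O ratio 1:1 ⇒ n(H2O) = 31.5054 mol.
Mass of H2O = 31.5054 × 18.016 = 567.602 g.

567.60 g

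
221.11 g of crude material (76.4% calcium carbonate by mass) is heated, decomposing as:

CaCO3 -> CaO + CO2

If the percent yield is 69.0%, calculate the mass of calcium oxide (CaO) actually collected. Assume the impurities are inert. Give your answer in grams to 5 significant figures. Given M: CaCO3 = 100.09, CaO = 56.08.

65.308 g

Pure CaCO3 available = 221.11 g × 0.764 = 168.928 g.
n(CaCO3) = 168.928 g / 100.09 g/mol = 1.68776 mol.
From the equation the CaCO3:CaO mole ratio is 1:1, so n(CaO) = 1.68776 × 1/1 = 1.68776 mol.
Mass of CaO = 1.68776 mol × 56.08 g/mol = 94.6497 g.
Actual mass collected = 94.6497 g × 0.690 = 65.3083 g.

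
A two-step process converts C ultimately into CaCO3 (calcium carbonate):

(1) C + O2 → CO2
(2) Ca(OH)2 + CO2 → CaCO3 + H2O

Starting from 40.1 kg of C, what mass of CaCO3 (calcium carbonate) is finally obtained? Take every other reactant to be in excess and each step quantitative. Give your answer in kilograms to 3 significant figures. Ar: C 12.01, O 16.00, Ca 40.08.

334 kg

M(C) = 12.01 g/mol.
M(CaCO3) = 40.08 + 12.01 + 3(16.00) = 100.09 g/mol.
40.1 kg = 40100 g.
n(C) = 40100 / 12.01 = 3339 mol.
Step 1 gives a 1:1 ratio of C to CO2, so n(CO2) = 3339 mol.
In step 2 the CO2:CaCO3 ratio is 1:1, so n(CaCO3) = 3339 mol.
Mass of CaCO3 = 3339 × 100.09 = 334200 g = 334 kg.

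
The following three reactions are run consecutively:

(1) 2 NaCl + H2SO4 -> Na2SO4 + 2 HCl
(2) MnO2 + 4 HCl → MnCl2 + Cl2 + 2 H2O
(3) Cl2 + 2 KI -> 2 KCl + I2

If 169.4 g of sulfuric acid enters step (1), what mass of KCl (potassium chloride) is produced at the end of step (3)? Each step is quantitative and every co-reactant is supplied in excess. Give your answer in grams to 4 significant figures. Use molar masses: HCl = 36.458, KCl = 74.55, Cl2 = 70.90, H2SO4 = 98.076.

128.8 g

n(H2SO4) = 169.4 / 98.076 = 1.7272 mol.
Reaction (1): H2SO4→HCl ratio 1:2 ⇒ n(HCl) = 3.4545 mol.
Reaction (2): HCl→Cl2 ratio 4:1 ⇒ n(Cl2) = 0.86362 mol.
Reaction (3): Cl2→KCl ratio 1:2 ⇒ n(KCl) = 1.7272 mol.
Mass of KCl = 1.7272 × 74.55 = 128.77 g.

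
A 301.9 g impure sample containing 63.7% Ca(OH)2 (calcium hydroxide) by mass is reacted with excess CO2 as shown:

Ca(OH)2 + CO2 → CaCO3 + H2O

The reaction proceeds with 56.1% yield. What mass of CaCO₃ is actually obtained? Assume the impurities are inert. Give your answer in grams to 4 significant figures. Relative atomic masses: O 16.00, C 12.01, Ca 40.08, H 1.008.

145.7 g

Pure Ca(OH)2 available = 301.9 g × 0.637 = 192.31 g.
M(Ca(OH)2) = 40.08 + 2(16.00) + 2(1.008) = 74.096 g/mol.
M(CaCO3) = 40.08 + 12.01 + 3(16.00) = 100.09 g/mol.
n(Ca(OH)2) = 192.31 g / 74.096 g/mol = 2.5954 mol.
From the equation the Ca(OH)2:CaCO3 mole ratio is 1:1, so n(CaCO3) = 2.5954 × 1/1 = 2.5954 mol.
Mass of CaCO3 = 2.5954 mol × 100.09 g/mol = 259.78 g.
Actual mass collected = 259.78 g × 0.561 = 145.73 g.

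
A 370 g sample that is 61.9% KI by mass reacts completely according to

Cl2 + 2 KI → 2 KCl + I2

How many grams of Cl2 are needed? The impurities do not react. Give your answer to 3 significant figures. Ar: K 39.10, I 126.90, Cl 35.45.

Mass of pure KI = 370 g × 0.619 = 229.0 g.
M(KI) = 39.10 + 126.90 = 166.00 g/mol.
M(Cl2) = 2(35.45) = 70.90 g/mol.
n(KI) = 229.0 g / 166.00 g/mol = 1.380 mol.
From the equation the KI:Cl2 mole ratio is 2:1, so n(Cl2) = 1.380 × 1/2 = 0.6898 mol.
Mass of Cl2 = 0.6898 mol × 70.90 g/mol = 48.91 g.

48.9 g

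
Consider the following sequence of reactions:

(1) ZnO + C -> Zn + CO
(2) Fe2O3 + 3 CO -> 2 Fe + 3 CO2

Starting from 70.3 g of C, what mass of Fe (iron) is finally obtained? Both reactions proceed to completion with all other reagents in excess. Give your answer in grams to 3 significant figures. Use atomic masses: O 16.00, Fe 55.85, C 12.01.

M(C) = 12.01 g/mol.
M(Fe) = 55.85 g/mol.
n(C) = 70.30 / 12.01 = 5.853 mol.
Step 1 gives a 1:1 ratio of C to CO, so n(CO) = 5.853 mol.
In step 2 the CO:Fe ratio is 3:2, so n(Fe) = 3.902 mol.
Mass of Fe = 3.902 × 55.85 = 217.9 g.

218 g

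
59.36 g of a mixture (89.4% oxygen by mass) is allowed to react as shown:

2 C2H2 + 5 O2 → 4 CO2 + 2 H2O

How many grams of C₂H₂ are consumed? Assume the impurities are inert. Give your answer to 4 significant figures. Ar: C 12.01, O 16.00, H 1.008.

17.27 g

Mass of pure O2 = 59.36 g × 0.894 = 53.068 g.
M(O2) = 2(16.00) = 32.00 g/mol.
M(C2H2) = 2(12.01) + 2(1.008) = 26.036 g/mol.
n(O2) = 53.068 g / 32.00 g/mol = 1.6584 mol.
From the equation the O2:C2H2 mole ratio is 5:2, so n(C2H2) = 1.6584 × 2/5 = 0.66335 mol.
Mass of C2H2 = 0.66335 mol × 26.036 g/mol = 17.271 g.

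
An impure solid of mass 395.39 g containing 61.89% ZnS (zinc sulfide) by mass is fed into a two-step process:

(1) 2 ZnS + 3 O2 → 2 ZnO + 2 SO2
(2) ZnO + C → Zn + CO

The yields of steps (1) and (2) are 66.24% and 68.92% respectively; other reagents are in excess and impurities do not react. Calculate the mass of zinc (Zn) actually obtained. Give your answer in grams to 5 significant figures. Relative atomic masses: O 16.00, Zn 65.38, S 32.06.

Pure ZnS = 395.39 × 0.6189 = 244.707 g.
M(ZnS) = 65.38 + 32.06 = 97.44 g/mol.
M(Zn) = 65.38 g/mol.
n(ZnS) = 244.707 / 97.44 = 2.51136 mol.
Step 1 (ZnS:ZnO = 2:2): theoretical n(ZnO) = 2.51136 mol; at 66.24% yield, n(ZnO) = 1.66352 mol.
Step 2 (ZnO:Zn = 1:1): theoretical n(Zn) = 1.66352 mol, so theoretical mass = 1.66352 × 65.38 = 108.761 g.
At 68.92% yield, actual mass of Zn = 108.761 × 0.6892 = 74.9582 g.

74.958 g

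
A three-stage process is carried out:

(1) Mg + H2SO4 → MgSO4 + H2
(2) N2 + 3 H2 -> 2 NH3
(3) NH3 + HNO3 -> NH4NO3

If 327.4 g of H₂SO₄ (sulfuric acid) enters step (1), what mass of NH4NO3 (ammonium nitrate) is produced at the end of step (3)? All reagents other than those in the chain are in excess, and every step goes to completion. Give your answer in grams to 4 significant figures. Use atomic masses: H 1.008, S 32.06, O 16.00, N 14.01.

M(H2SO4) = 2(1.008) + 32.06 + 4(16.00) = 98.076 g/mol.
M(NH4NO3) = 2(14.01) + 4(1.008) + 3(16.00) = 80.052 g/mol.
n(H2SO4) = 327.4 / 98.076 = 3.3382 mol.
Reaction (1): H2SO4→H2 ratio 1:1 ⇒ n(H2) = 3.3382 mol.
Reaction (2): H2→NH3 ratio 3:2 ⇒ n(NH3) = 2.2255 mol.
Reaction (3): NH3→NH4NO3 ratio 1:1 ⇒ n(NH4NO3) = 2.2255 mol.
Mass of NH4NO3 = 2.2255 × 80.052 = 178.15 g.

178.2 g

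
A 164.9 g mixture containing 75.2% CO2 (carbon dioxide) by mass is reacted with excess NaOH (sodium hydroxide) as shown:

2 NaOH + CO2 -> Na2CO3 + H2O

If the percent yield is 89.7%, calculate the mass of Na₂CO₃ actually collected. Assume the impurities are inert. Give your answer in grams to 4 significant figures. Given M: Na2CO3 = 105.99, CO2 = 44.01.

Pure CO2 available = 164.9 g × 0.752 = 124.00 g.
n(CO2) = 124.00 g / 44.01 g/mol = 2.8177 mol.
From the equation the CO2:Na2CO3 mole ratio is 1:1, so n(Na2CO3) = 2.8177 × 1/1 = 2.8177 mol.
Mass of Na2CO3 = 2.8177 mol × 105.99 g/mol = 298.64 g.
Actual mass collected = 298.64 g × 0.897 = 267.88 g.

267.9 g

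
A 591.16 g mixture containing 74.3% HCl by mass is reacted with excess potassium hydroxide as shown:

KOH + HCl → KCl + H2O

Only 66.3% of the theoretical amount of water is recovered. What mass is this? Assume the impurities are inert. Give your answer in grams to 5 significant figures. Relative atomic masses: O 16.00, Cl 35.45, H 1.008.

Pure HCl available = 591.16 g × 0.743 = 439.232 g.
M(HCl) = 1.008 + 35.45 = 36.458 g/mol.
M(H2O) = 2(1.008) + 16.00 = 18.016 g/mol.
n(HCl) = 439.232 g / 36.458 g/mol = 12.0476 mol.
From the equation the HCl:H2O mole ratio is 1:1, so n(H2O) = 12.0476 × 1/1 = 12.0476 mol.
Mass of H2O = 12.0476 mol × 18.016 g/mol = 217.050 g.
Actual mass collected = 217.050 g × 0.663 = 143.904 g.

143.90 g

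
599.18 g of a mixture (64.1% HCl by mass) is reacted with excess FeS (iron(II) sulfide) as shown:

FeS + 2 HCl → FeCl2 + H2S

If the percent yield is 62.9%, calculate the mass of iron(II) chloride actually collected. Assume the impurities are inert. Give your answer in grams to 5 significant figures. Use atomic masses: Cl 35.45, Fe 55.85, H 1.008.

419.94 g

Pure HCl available = 599.18 g × 0.641 = 384.074 g.
M(HCl) = 1.008 + 35.45 = 36.458 g/mol.
M(FeCl2) = 55.85 + 2(35.45) = 126.75 g/mol.
n(HCl) = 384.074 g / 36.458 g/mol = 10.5347 mol.
From the equation the HCl:FeCl2 mole ratio is 2:1, so n(FeCl2) = 10.5347 × 1/2 = 5.26735 mol.
Mass of FeCl2 = 5.26735 mol × 126.75 g/mol = 667.637 g.
Actual mass collected = 667.637 g × 0.629 = 419.944 g.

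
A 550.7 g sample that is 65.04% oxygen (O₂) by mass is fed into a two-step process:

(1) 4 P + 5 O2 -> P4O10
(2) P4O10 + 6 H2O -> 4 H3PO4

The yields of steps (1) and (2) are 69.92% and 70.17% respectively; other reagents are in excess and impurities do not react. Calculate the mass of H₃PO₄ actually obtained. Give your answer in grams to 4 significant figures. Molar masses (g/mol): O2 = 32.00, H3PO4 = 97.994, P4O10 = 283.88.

Pure O2 = 550.7 × 0.6504 = 358.18 g.
n(O2) = 358.18 / 32.00 = 11.193 mol.
Step 1 (O2:P4O10 = 5:1): theoretical n(P4O10) = 2.2386 mol; at 69.92% yield, n(P4O10) = 1.5652 mol.
Step 2 (P4O10:H3PO4 = 1:4): theoretical n(H3PO4) = 6.2609 mol, so theoretical mass = 6.2609 × 97.994 = 613.53 g.
At 70.17% yield, actual mass of H3PO4 = 613.53 × 0.7017 = 430.51 g.

430.5 g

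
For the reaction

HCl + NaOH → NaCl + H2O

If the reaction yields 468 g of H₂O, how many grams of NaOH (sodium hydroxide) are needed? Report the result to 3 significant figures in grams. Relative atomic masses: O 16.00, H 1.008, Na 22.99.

M(H2O) = 2(1.008) + 16.00 = 18.016 g/mol.
M(NaOH) = 22.99 + 16.00 + 1.008 = 39.998 g/mol.
n(H2O) = 468.0 g / 18.016 g/mol = 25.98 mol.
From the equation the H2O:NaOH mole ratio is 1:1, so n(NaOH) = 25.98 × 1/1 = 25.98 mol.
Mass of NaOH = 25.98 mol × 39.998 g/mol = 1039 g.

1040 g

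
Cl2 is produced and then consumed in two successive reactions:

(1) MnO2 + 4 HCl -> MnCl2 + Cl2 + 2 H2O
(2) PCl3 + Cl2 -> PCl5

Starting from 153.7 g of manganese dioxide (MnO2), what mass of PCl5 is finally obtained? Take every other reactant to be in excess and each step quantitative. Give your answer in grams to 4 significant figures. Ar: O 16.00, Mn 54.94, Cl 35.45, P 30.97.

368.1 g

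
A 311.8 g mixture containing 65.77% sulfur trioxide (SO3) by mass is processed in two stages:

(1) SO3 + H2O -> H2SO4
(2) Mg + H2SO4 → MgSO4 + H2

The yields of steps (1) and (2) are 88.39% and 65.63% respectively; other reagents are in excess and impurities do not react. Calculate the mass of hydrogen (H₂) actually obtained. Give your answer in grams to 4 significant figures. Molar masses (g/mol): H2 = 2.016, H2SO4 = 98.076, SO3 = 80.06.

2.996 g

Pure SO3 = 311.8 × 0.6577 = 205.07 g.
n(SO3) = 205.07 / 80.06 = 2.5615 mol.
Step 1 (SO3:H2SO4 = 1:1): theoretical n(H2SO4) = 2.5615 mol; at 88.39% yield, n(H2SO4) = 2.2641 mol.
Step 2 (H2SO4:H2 = 1:1): theoretical n(H2) = 2.2641 mol, so theoretical mass = 2.2641 × 2.016 = 4.5644 g.
At 65.63% yield, actual mass of H2 = 4.5644 × 0.6563 = 2.9956 g.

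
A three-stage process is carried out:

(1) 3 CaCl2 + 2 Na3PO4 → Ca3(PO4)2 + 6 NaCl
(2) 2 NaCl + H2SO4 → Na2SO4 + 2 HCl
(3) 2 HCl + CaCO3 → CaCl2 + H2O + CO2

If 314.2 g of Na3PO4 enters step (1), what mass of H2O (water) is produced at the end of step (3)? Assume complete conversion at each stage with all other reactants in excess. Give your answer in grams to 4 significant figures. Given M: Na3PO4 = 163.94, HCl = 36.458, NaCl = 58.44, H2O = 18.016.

n(Na3PO4) = 314.2 / 163.94 = 1.9166 mol.
Reaction (1): Na3PO4→NaCl ratio 2:6 ⇒ n(NaCl) = 5.7497 mol.
Reaction (2): NaCl→HCl ratio 2:2 ⇒ n(HCl) = 5.7497 mol.
Reaction (3): HCl→H2O ratio 2:1 ⇒ n(H2O) = 2.8748 mol.
Mass of H2O = 2.8748 × 18.016 = 51.793 g.

51.79 g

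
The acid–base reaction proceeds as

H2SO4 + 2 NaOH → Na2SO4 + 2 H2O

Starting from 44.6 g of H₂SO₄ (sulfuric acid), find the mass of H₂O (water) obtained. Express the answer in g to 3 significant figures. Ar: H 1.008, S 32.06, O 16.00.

M(H2SO4) = 2(1.008) + 32.06 + 4(16.00) = 98.076 g/mol.
M(H2O) = 2(1.008) + 16.00 = 18.016 g/mol.
n(H2SO4) = 44.60 g / 98.076 g/mol = 0.4547 mol.
From the equation the H2SO4:H2O mole ratio is 1:2, so n(H2O) = 0.4547 × 2/1 = 0.9095 mol.
Mass of H2O = 0.9095 mol × 18.016 g/mol = 16.39 g.

16.4 g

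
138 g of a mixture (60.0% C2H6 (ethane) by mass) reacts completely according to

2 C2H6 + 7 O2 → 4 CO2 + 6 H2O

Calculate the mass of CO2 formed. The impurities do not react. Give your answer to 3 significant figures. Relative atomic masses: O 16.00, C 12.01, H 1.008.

242 g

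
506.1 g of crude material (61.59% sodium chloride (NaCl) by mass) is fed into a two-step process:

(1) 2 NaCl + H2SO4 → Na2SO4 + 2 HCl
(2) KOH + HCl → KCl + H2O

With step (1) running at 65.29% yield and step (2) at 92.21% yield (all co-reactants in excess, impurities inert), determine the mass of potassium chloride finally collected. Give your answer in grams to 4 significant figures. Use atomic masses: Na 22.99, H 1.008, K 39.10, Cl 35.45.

Pure NaCl = 506.1 × 0.6159 = 311.71 g.
M(NaCl) = 22.99 + 35.45 = 58.44 g/mol.
M(KCl) = 39.10 + 35.45 = 74.55 g/mol.
n(NaCl) = 311.71 / 58.44 = 5.3338 mol.
Step 1 (NaCl:HCl = 2:2): theoretical n(HCl) = 5.3338 mol; at 65.29% yield, n(HCl) = 3.4824 mol.
Step 2 (HCl:KCl = 1:1): theoretical n(KCl) = 3.4824 mol, so theoretical mass = 3.4824 × 74.55 = 259.62 g.
At 92.21% yield, actual mass of KCl = 259.62 × 0.9221 = 239.39 g.

239.4 g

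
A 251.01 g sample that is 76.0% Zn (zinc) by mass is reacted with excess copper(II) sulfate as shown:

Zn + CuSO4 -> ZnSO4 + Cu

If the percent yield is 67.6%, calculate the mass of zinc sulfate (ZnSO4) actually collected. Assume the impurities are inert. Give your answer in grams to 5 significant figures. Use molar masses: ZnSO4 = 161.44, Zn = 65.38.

Pure Zn available = 251.01 g × 0.760 = 190.768 g.
n(Zn) = 190.768 g / 65.38 g/mol = 2.91783 mol.
From the equation the Zn:ZnSO4 mole ratio is 1:1, so n(ZnSO4) = 2.91783 × 1/1 = 2.91783 mol.
Mass of ZnSO4 = 2.91783 mol × 161.44 g/mol = 471.054 g.
Actual mass collected = 471.054 g × 0.676 = 318.433 g.

318.43 g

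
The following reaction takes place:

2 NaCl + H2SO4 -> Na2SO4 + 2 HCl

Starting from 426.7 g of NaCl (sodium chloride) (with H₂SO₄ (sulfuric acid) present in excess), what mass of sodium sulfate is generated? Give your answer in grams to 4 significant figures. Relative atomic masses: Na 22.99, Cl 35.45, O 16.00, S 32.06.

518.6 g

M(NaCl) = 22.99 + 35.45 = 58.44 g/mol.
M(Na2SO4) = 2(22.99) + 32.06 + 4(16.00) = 142.04 g/mol.
n(NaCl) = 426.70 g / 58.44 g/mol = 7.3015 mol.
From the equation the NaCl:Na2SO4 mole ratio is 2:1, so n(Na2SO4) = 7.3015 × 1/2 = 3.6508 mol.
Mass of Na2SO4 = 3.6508 mol × 142.04 g/mol = 518.55 g.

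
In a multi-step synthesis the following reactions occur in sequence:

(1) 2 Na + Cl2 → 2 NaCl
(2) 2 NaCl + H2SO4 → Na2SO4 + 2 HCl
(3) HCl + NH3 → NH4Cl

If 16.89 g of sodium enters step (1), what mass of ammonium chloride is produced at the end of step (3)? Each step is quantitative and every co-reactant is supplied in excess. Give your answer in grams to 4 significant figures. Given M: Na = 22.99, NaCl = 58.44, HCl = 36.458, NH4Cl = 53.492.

n(Na) = 16.89 / 22.99 = 0.73467 mol.
Reaction (1): Na→NaCl ratio 2:2 ⇒ n(NaCl) = 0.73467 mol.
Reaction (2): NaCl→HCl ratio 2:2 ⇒ n(HCl) = 0.73467 mol.
Reaction (3): HCl→NH4Cl ratio 1:1 ⇒ n(NH4Cl) = 0.73467 mol.
Mass of NH4Cl = 0.73467 × 53.492 = 39.299 g.

39.30 g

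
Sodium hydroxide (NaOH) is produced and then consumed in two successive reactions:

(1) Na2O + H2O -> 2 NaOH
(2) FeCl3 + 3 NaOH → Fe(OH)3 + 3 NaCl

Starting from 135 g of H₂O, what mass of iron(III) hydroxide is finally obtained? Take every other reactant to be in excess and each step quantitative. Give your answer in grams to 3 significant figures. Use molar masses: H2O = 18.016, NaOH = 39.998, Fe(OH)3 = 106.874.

n(H2O) = 135.0 / 18.016 = 7.493 mol.
Step 1 gives a 1:2 ratio of H2O to NaOH, so n(NaOH) = 14.99 mol.
In step 2 the NaOH:Fe(OH)3 ratio is 3:1, so n(Fe(OH)3) = 4.996 mol.
Mass of Fe(OH)3 = 4.996 × 106.874 = 533.9 g.

534 g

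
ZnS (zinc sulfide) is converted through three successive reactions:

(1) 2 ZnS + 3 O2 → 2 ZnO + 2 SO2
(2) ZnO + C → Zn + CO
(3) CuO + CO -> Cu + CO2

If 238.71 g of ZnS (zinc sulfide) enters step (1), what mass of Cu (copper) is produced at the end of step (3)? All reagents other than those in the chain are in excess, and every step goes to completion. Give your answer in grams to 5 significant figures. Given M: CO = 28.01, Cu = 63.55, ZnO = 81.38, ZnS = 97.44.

155.69 g

n(ZnS) = 238.71 / 97.44 = 2.44982 mol.
Reaction (1): ZnS→ZnO ratio 2:2 ⇒ n(ZnO) = 2.44982 mol.
Reaction (2): ZnO→CO ratio 1:1 ⇒ n(CO) = 2.44982 mol.
Reaction (3): CO→Cu ratio 1:1 ⇒ n(Cu) = 2.44982 mol.
Mass of Cu = 2.44982 × 63.55 = 155.686 g.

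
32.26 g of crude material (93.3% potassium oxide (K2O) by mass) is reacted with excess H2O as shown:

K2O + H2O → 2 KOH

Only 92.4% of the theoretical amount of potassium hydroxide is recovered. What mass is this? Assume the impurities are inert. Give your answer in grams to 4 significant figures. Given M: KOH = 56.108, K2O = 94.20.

33.13 g

Pure K2O available = 32.26 g × 0.933 = 30.099 g.
n(K2O) = 30.099 g / 94.20 g/mol = 0.31952 mol.
From the equation the K2O:KOH mole ratio is 1:2, so n(KOH) = 0.31952 × 2/1 = 0.63904 mol.
Mass of KOH = 0.63904 mol × 56.108 g/mol = 35.855 g.
Actual mass collected = 35.855 g × 0.924 = 33.130 g.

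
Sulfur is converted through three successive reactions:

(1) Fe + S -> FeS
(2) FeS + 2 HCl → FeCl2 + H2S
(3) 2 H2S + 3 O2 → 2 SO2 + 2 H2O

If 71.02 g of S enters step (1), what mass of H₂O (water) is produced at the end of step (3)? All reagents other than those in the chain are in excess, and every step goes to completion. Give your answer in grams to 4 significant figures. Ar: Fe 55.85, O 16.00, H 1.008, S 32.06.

M(S) = 32.06 g/mol.
M(H2O) = 2(1.008) + 16.00 = 18.016 g/mol.
n(S) = 71.02 / 32.06 = 2.2152 mol.
Reaction (1): S→FeS ratio 1:1 ⇒ n(FeS) = 2.2152 mol.
Reaction (2): FeS→H2S ratio 1:1 ⇒ n(H2S) = 2.2152 mol.
Reaction (3): H2S→H2O ratio 2:2 ⇒ n(H2O) = 2.2152 mol.
Mass of H2O = 2.2152 × 18.016 = 39.909 g.

39.91 g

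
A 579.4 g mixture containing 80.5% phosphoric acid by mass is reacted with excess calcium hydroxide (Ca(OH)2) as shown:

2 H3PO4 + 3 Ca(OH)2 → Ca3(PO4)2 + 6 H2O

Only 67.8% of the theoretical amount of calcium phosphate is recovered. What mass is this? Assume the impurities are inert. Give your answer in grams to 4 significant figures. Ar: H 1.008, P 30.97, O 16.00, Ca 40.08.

Pure H3PO4 available = 579.4 g × 0.805 = 466.42 g.
M(H3PO4) = 3(1.008) + 30.97 + 4(16.00) = 97.994 g/mol.
M(Ca3(PO4)2) = 3(40.08) + 2(30.97) + 8(16.00) = 310.18 g/mol.
n(H3PO4) = 466.42 g / 97.994 g/mol = 4.7596 mol.
From the equation the H3PO4:Ca3(PO4)2 mole ratio is 2:1, so n(Ca3(PO4)2) = 4.7596 × 1/2 = 2.3798 mol.
Mass of Ca3(PO4)2 = 2.3798 mol × 310.18 g/mol = 738.17 g.
Actual mass collected = 738.17 g × 0.678 = 500.48 g.

500.5 g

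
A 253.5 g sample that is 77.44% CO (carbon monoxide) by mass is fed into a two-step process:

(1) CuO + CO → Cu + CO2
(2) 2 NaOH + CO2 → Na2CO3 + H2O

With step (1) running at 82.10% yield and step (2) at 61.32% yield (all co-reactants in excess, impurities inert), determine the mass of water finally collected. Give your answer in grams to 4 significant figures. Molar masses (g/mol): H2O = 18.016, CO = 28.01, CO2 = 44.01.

Pure CO = 253.5 × 0.7744 = 196.31 g.
n(CO) = 196.31 / 28.01 = 7.0086 mol.
Step 1 (CO:CO2 = 1:1): theoretical n(CO2) = 7.0086 mol; at 82.10% yield, n(CO2) = 5.7540 mol.
Step 2 (CO2:H2O = 1:1): theoretical n(H2O) = 5.7540 mol, so theoretical mass = 5.7540 × 18.016 = 103.66 g.
At 61.32% yield, actual mass of H2O = 103.66 × 0.6132 = 63.567 g.

63.57 g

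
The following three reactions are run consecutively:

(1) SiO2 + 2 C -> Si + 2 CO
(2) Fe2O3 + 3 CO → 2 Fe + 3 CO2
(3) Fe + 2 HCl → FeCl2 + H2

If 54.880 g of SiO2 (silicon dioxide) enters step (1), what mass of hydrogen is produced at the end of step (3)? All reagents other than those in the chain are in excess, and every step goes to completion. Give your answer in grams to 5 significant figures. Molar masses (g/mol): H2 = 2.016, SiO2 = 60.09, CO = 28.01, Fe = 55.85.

2.4549 g

n(SiO2) = 54.880 / 60.09 = 0.913297 mol.
Reaction (1): SiO2→CO ratio 1:2 ⇒ n(CO) = 1.82659 mol.
Reaction (2): CO→Fe ratio 3:2 ⇒ n(Fe) = 1.21773 mol.
Reaction (3): Fe→H2 ratio 1:1 ⇒ n(H2) = 1.21773 mol.
Mass of H2 = 1.21773 × 2.016 = 2.45494 g.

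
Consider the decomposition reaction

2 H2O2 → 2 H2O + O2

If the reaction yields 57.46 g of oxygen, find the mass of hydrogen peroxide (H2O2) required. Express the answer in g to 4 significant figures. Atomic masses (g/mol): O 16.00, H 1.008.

M(O2) = 2(16.00) = 32.00 g/mol.
M(H2O2) = 2(1.008) + 2(16.00) = 34.016 g/mol.
n(O2) = 57.460 g / 32.00 g/mol = 1.7956 mol.
From the equation the O2:H2O2 mole ratio is 1:2, so n(H2O2) = 1.7956 × 2/1 = 3.5913 mol.
Mass of H2O2 = 3.5913 mol × 34.016 g/mol = 122.16 g.

122.2 g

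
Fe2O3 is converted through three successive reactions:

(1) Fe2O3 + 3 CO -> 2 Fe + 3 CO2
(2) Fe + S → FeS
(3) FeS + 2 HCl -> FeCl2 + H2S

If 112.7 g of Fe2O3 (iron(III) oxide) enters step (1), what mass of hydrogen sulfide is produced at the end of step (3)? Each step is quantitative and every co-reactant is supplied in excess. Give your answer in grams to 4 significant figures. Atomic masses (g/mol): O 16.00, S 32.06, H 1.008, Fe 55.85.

M(Fe2O3) = 2(55.85) + 3(16.00) = 159.70 g/mol.
M(H2S) = 2(1.008) + 32.06 = 34.076 g/mol.
n(Fe2O3) = 112.7 / 159.70 = 0.70570 mol.
Reaction (1): Fe2O3→Fe ratio 1:2 ⇒ n(Fe) = 1.4114 mol.
Reaction (2): Fe→FeS ratio 1:1 ⇒ n(FeS) = 1.4114 mol.
Reaction (3): FeS→H2S ratio 1:1 ⇒ n(H2S) = 1.4114 mol.
Mass of H2S = 1.4114 × 34.076 = 48.095 g.

48.09 g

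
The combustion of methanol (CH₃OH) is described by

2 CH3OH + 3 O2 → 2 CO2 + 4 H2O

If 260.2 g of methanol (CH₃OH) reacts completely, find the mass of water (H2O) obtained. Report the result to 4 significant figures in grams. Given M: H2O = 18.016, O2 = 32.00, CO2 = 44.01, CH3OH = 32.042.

292.6 g

n(CH3OH) = 260.20 g / 32.042 g/mol = 8.1206 mol.
From the equation the CH3OH:H2O mole ratio is 2:4, so n(H2O) = 8.1206 × 4/2 = 16.241 mol.
Mass of H2O = 16.241 mol × 18.016 g/mol = 292.60 g.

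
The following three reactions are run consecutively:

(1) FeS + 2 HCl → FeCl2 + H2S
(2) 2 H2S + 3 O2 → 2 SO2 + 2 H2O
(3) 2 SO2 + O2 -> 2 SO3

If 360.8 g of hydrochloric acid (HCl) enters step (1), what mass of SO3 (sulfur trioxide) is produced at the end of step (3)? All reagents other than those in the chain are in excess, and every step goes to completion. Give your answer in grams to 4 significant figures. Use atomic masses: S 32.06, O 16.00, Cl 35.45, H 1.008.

M(HCl) = 1.008 + 35.45 = 36.458 g/mol.
M(SO3) = 32.06 + 3(16.00) = 80.06 g/mol.
n(HCl) = 360.8 / 36.458 = 9.8963 mol.
Reaction (1): HCl→H2S ratio 2:1 ⇒ n(H2S) = 4.9482 mol.
Reaction (2): H2S→SO2 ratio 2:2 ⇒ n(SO2) = 4.9482 mol.
Reaction (3): SO2→SO3 ratio 2:2 ⇒ n(SO3) = 4.9482 mol.
Mass of SO3 = 4.9482 × 80.06 = 396.15 g.

396.1 g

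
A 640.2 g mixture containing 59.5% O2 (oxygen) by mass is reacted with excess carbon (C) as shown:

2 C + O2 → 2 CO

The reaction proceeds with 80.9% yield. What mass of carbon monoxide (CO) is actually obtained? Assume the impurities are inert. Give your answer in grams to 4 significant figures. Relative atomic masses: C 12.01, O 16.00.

539.5 g

Pure O2 available = 640.2 g × 0.595 = 380.92 g.
M(O2) = 2(16.00) = 32.00 g/mol.
M(CO) = 12.01 + 16.00 = 28.01 g/mol.
n(O2) = 380.92 g / 32.00 g/mol = 11.904 mol.
From the equation the O2:CO mole ratio is 1:2, so n(CO) = 11.904 × 2/1 = 23.807 mol.
Mass of CO = 23.807 mol × 28.01 g/mol = 666.85 g.
Actual mass collected = 666.85 g × 0.809 = 539.48 g.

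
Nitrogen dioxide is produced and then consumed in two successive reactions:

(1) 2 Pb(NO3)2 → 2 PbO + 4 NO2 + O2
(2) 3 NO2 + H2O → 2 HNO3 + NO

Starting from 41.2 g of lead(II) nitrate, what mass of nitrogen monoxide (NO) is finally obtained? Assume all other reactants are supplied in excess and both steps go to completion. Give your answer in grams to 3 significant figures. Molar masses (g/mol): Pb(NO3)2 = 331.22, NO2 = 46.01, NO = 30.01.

n(Pb(NO3)2) = 41.20 / 331.22 = 0.1244 mol.
Step 1 gives a 2:4 ratio of Pb(NO3)2 to NO2, so n(NO2) = 0.2488 mol.
In step 2 the NO2:NO ratio is 3:1, so n(NO) = 0.08293 mol.
Mass of NO = 0.08293 × 30.01 = 2.489 g.

2.49 g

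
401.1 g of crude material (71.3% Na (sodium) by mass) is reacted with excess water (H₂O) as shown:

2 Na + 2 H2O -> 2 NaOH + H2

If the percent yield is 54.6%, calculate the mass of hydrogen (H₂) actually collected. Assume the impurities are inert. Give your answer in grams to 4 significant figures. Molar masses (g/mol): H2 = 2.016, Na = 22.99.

Pure Na available = 401.1 g × 0.713 = 285.98 g.
n(Na) = 285.98 g / 22.99 g/mol = 12.440 mol.
From the equation the Na:H2 mole ratio is 2:1, so n(H2) = 12.440 × 1/2 = 6.2198 mol.
Mass of H2 = 6.2198 mol × 2.016 g/mol = 12.539 g.
Actual mass collected = 12.539 g × 0.546 = 6.8463 g.

6.846 g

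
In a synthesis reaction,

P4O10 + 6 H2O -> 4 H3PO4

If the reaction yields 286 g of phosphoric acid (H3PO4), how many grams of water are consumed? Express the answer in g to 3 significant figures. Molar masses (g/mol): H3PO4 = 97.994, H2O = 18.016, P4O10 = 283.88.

n(H3PO4) = 286.0 g / 97.994 g/mol = 2.919 mol.
From the equation the H3PO4:H2O mole ratio is 4:6, so n(H2O) = 2.919 × 6/4 = 4.378 mol.
Mass of H2O = 4.378 mol × 18.016 g/mol = 78.87 g.

78.9 g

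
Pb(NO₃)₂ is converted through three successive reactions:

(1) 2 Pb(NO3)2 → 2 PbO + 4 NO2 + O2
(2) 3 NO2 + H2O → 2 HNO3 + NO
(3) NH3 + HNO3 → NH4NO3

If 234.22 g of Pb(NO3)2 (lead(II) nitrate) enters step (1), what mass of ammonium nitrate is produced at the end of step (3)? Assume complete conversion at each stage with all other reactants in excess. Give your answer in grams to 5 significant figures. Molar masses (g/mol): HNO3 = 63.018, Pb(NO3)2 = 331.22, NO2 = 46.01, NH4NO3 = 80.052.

75.478 g

n(Pb(NO3)2) = 234.22 / 331.22 = 0.707143 mol.
Reaction (1): Pb(NO3)2→NO2 ratio 2:4 ⇒ n(NO2) = 1.41429 mol.
Reaction (2): NO2→HNO3 ratio 3:2 ⇒ n(HNO3) = 0.942858 mol.
Reaction (3): HNO3→NH4NO3 ratio 1:1 ⇒ n(NH4NO3) = 0.942858 mol.
Mass of NH4NO3 = 0.942858 × 80.052 = 75.4776 g.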